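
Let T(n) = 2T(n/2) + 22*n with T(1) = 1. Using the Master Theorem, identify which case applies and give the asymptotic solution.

a=2, b=2, f(n)=22*n.
log_2(2) = 1, so n^(log_b(a)) = n.
f(n) = Theta(n), so Case 2 applies.
T(n) = Theta(n log n).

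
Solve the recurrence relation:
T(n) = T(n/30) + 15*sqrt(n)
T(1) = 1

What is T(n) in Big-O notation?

Each level contributes sqrt(n/30^k). Geometric series with ratio 1/sqrt(30) < 1 sums to O(sqrt(n)).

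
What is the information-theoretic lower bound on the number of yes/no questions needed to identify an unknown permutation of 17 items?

There are 17! = 355687428096000 permutations. Each yes/no question gives at most 1 bit, so at least ceil(log_2(355687428096000)) = 49 questions are needed.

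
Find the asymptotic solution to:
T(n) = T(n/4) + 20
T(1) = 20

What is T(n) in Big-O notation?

Each step divides n by 4 and adds 20. After log_4(n) steps, T(n) = O(log n).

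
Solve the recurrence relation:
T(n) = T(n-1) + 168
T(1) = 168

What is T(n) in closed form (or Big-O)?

Unrolling: T(n) = T(n-1) + 168 = T(n-2) + 2*168 = ... = T(1) + (n-1)*168 = 168 + (n-1)*168 = 168n.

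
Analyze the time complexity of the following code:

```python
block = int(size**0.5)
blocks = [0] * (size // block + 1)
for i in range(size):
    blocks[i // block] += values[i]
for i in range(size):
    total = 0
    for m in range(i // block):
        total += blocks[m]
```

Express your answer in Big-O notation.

Time complexity: O(n * sqrt(n)).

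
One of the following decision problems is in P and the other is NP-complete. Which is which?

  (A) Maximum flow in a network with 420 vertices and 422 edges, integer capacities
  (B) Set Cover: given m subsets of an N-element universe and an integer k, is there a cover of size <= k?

(A) is P: Edmonds-Karp / push-relabel run in polynomial time.
(B) is NP-complete: one of Karp's 21 NP-complete problems (with k part of the input).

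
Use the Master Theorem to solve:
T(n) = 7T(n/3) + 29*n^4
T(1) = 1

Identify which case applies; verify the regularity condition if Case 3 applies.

a=7, b=3, f(n)=29*n^4.
log_3(7) = 1.771 < 4.
f(n) = Omega(n^(1.771+epsilon)) for some epsilon > 0, so Case 3 is the candidate.
Regularity: a*f(n/b) = 7*29*(n/3)^4 = (7/81)*29*n^4 <= c*f(n) with c = 7/81 < 1. Satisfied.
Case 3: T(n) = Theta(n^4).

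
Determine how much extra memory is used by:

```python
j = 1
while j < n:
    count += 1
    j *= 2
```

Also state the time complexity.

Space complexity: O(1).
Only a constant amount of auxiliary storage is used; nothing grows with n.
Time complexity: O(log n).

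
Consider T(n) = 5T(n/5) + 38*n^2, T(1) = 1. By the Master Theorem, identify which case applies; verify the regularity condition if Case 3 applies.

a=5, b=5, f(n)=38*n^2.
log_5(5) = 1 < 2.
f(n) = Omega(n^(1+epsilon)) for some epsilon > 0, so Case 3 is the candidate.
Regularity: a*f(n/b) = 5*38*(n/5)^2 = (5/25)*38*n^2 <= c*f(n) with c = 5/25 < 1. Satisfied.
Case 3: T(n) = Theta(n^2).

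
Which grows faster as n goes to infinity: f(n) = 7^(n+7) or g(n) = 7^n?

f(n) = 7^(n+7) and g(n) = 7^n are Theta of each other: 7^(n+7) = 7^7 * 7^n = Theta(7^n).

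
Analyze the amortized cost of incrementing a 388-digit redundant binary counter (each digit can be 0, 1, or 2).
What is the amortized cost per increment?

A redundant counter on 388 digits allows digit values 0, 1, 2. Increment adds 1 to the least significant digit and carries any 2 to a 0 plus +1 on the next digit. With potential Phi = (number of 2-digits), each increment does O(1) actual work plus a chain of carries, each of which decreases Phi by 1. Amortized O(1).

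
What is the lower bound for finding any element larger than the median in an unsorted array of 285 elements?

To find an element larger than the median of 285 elements, we must see Omega(n) elements. Without seeing enough elements, an adversary can make any unseen element the median.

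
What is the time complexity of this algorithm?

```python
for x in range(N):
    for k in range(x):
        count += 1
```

Time complexity: O(n^2).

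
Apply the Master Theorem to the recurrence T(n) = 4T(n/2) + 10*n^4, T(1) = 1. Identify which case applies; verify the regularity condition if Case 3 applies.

a=4, b=2, f(n)=10*n^4.
log_2(4) = 2 < 4.
f(n) = Omega(n^(2+epsilon)) for some epsilon > 0, so Case 3 is the candidate.
Regularity: a*f(n/b) = 4*10*(n/2)^4 = (4/16)*10*n^4 <= c*f(n) with c = 4/16 < 1. Satisfied.
Case 3: T(n) = Theta(n^4).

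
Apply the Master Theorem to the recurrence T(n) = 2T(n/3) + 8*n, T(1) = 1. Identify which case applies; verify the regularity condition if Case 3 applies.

a=2, b=3, f(n)=8*n.
log_3(2) = 0.6309 < 1.
f(n) = Omega(n^(0.6309+epsilon)) for some epsilon > 0, so Case 3 is the candidate.
Regularity: a*f(n/b) = 2*8*(n/3)^1 = (2/3)*8*n^1 <= c*f(n) with c = 2/3 < 1. Satisfied.
Case 3: T(n) = Theta(n).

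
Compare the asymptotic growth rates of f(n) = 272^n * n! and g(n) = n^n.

f(n) = 272^n * n! grows faster: by Stirling n! ~ sqrt(2 pi n)(n/e)^n, so 272^n n! / n^n ~ (272/e)^n sqrt(2 pi n) -> infinity since 272/e > 1.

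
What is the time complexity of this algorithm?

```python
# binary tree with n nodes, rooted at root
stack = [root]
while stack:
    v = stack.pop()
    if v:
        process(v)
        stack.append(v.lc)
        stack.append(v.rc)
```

Time complexity: O(n).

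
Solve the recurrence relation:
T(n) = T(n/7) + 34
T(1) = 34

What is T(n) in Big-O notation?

Each step divides n by 7 and adds 34. After log_7(n) steps, T(n) = O(log n).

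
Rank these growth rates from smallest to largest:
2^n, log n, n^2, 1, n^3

Ordered by growth rate: 1 < log n < n^2 < n^3 < 2^n.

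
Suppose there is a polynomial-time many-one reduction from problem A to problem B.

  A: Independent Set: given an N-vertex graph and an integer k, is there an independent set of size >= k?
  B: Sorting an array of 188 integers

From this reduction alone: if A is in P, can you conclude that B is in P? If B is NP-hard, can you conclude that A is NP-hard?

A poly-time reduction A <=_p B transfers tractability DOWN (B easy => A easy) and hardness UP (A hard => B hard), not the reverse.
From A in P, the reduction alone does NOT give B in P: any problem in P trivially reduces to SAT, yet SAT is not known to be in P.
From B NP-hard, the reduction alone does NOT give A NP-hard: again, easy problems reduce to hard ones.
(Here in fact A is NP-complete and B is in P, so no such reduction is known -- its existence would imply P = NP; the analysis concerns only what the assumed reduction would or would not let you conclude.)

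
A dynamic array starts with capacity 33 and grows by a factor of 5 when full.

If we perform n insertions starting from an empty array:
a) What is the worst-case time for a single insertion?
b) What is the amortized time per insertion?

(a) Worst-case single insertion: O(n) -- when the array is full at capacity c, the resize copies all c elements, and c can be Theta(n).
(b) Resizes happen at sizes 33, 165, 825, ... Total copy cost for n insertions: 33 + 165 + ... = O(n) (geometric series with ratio 1/5). Amortized cost per insertion: O(n)/n = O(1).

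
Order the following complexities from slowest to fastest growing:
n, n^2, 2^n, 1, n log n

Ordered by growth rate: 1 < n < n log n < n^2 < 2^n.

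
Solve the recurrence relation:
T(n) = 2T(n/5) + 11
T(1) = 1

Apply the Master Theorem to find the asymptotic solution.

a=2, b=5, f(n)=11. log_5(2) = 0.4307. Case 1 of Master Theorem: T(n) = O(n^0.4307).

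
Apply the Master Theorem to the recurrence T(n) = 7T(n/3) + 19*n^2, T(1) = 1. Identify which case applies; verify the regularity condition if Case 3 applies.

a=7, b=3, f(n)=19*n^2.
log_3(7) = 1.771 < 2.
f(n) = Omega(n^(1.771+epsilon)) for some epsilon > 0, so Case 3 is the candidate.
Regularity: a*f(n/b) = 7*19*(n/3)^2 = (7/9)*19*n^2 <= c*f(n) with c = 7/9 < 1. Satisfied.
Case 3: T(n) = Theta(n^2).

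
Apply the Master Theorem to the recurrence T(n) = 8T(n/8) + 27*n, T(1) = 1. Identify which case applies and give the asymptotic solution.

a=8, b=8, f(n)=27*n.
log_8(8) = 1, so n^(log_b(a)) = n.
f(n) = Theta(n), so Case 2 applies.
T(n) = Theta(n log n).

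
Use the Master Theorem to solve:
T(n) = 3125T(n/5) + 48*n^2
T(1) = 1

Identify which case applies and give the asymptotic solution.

a=3125, b=5, f(n)=48*n^2.
log_5(3125) = 5 > 2.
Since f(n) = O(n^2) is polynomially smaller than n^5, Case 1 applies.
T(n) = Theta(n^5).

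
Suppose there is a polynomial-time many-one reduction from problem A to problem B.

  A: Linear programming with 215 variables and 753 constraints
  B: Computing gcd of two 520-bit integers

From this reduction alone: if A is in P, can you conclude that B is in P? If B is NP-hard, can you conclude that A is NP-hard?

A poly-time reduction A <=_p B transfers tractability DOWN (B easy => A easy) and hardness UP (A hard => B hard), not the reverse.
From A in P, the reduction alone does NOT give B in P: any problem in P trivially reduces to SAT, yet SAT is not known to be in P.
From B NP-hard, the reduction alone does NOT give A NP-hard: again, easy problems reduce to hard ones.
(Here in fact A is P and B is P.)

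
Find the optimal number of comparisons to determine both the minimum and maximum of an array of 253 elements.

Naive approach: 504 comparisons (252 for max + 252 for min).
Optimal: Compare elements in pairs first (floor(n/2) = 126 comparisons), then find max among winners and min among losers (126 comparisons each).
Total: ceil(3n/2) - 2 = 378 comparisons. An adversary argument shows this is also a lower bound.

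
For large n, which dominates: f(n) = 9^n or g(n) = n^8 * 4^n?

f(n) = 9^n grows faster: 9^n / (n^8 4^n) = (9/4)^n / n^8 -> infinity since 9/4 > 1.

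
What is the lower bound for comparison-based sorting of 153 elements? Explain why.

A comparison-based sorting algorithm corresponds to a decision tree. With 153! possible permutations, the tree has 153! leaves. The height is at least log_2(153!) = Omega(n log n) by Stirling's approximation.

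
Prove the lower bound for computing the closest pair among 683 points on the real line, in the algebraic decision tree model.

Reduction from element distinctness: given 683 reals, the closest-pair distance is 0 iff two are equal. Element distinctness has an Omega(n log n) lower bound in the algebraic decision tree model (Ben-Or). Therefore closest pair on a line also requires Omega(n log n). Sorting then a linear scan achieves this.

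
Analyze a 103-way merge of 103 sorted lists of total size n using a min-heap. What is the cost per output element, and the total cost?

Maintain a min-heap of size 103 holding the current head of each list. Each output step does one extract-min (O(log 103)) and one insert of that list's next element (O(log 103)). Each of the n elements passes through the heap exactly once, so the total cost is O(n log 103), i.e. O(log 103) per output element.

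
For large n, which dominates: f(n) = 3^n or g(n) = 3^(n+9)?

f(n) = 3^n and g(n) = 3^(n+9) are Theta of each other: 3^(n+9) = 3^9 * 3^n = Theta(3^n).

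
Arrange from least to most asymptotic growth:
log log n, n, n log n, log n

Ordered by growth rate: log log n < log n < n < n log n.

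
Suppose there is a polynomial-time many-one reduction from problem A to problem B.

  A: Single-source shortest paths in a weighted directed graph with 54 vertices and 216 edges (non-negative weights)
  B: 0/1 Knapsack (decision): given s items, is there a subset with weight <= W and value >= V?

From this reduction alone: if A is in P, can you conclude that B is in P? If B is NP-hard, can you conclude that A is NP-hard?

A poly-time reduction A <=_p B transfers tractability DOWN (B easy => A easy) and hardness UP (A hard => B hard), not the reverse.
From A in P, the reduction alone does NOT give B in P: any problem in P trivially reduces to SAT, yet SAT is not known to be in P.
From B NP-hard, the reduction alone does NOT give A NP-hard: again, easy problems reduce to hard ones.
(Here in fact A is P and B is NP-complete.)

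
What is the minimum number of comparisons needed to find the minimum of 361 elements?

Finding the minimum requires 360 comparisons, identical reasoning to finding the maximum. Each comparison eliminates one candidate.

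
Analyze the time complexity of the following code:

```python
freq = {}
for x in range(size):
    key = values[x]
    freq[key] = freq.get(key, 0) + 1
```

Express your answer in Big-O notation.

Time complexity: O(n).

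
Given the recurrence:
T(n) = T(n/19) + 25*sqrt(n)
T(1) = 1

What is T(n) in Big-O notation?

Each level contributes sqrt(n/19^k). Geometric series with ratio 1/sqrt(19) < 1 sums to O(sqrt(n)).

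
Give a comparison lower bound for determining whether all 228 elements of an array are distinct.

In the algebraic decision-tree model, the YES region for element distinctness on 228 elements has 228! connected components (one per ordering). Ben-Or's theorem then gives a lower bound of Omega(log(n!)) = Omega(n log n).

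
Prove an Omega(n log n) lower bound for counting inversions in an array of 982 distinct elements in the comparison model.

Decision-tree argument: at any leaf, the comparisons made (with transitivity) must totally order all 982 elements -- otherwise some pair (i,j) is unordered, and an adversary can present two inputs agreeing on every comparison made but with that pair flipped, changing the inversion count by 1, so the leaf's output is wrong on one of them. Hence the tree has >= 982! leaves and height >= log_2(982!) = Omega(n log n). Modified merge sort achieves O(n log n).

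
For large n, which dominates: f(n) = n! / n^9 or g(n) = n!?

g(n) = n! grows faster: the ratio n!/(n!/n^9) = n^9 -> infinity.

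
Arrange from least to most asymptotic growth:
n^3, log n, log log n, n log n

Ordered by growth rate: log log n < log n < n log n < n^3.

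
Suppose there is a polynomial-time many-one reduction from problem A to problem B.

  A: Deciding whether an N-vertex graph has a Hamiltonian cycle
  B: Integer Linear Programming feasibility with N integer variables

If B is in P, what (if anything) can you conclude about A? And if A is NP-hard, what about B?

A poly-time reduction A <=_p B means any A-instance can be transformed to a B-instance in poly time.
If B is in P: compose the reduction with B's poly-time algorithm to solve A in poly time, so A is in P.
If A is NP-hard: every NP problem reduces to A, which reduces to B; composing reductions, every NP problem reduces to B, so B is NP-hard.
(Here in fact A is NP-complete and B is NP-complete.)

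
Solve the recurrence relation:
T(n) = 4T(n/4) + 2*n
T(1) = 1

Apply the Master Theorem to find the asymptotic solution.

a=4, b=4, f(n)=2*n. log_4(4) = 1. Case 2: T(n) = O(n log n).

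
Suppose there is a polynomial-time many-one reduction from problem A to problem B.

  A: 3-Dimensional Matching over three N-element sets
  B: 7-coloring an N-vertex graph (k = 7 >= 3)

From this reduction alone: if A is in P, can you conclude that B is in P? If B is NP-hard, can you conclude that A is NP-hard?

A poly-time reduction A <=_p B transfers tractability DOWN (B easy => A easy) and hardness UP (A hard => B hard), not the reverse.
From A in P, the reduction alone does NOT give B in P: any problem in P trivially reduces to SAT, yet SAT is not known to be in P.
From B NP-hard, the reduction alone does NOT give A NP-hard: again, easy problems reduce to hard ones.
(Here in fact A is NP-complete and B is NP-complete.)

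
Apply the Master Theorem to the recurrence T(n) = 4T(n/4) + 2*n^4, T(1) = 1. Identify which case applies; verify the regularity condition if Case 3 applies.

a=4, b=4, f(n)=2*n^4.
log_4(4) = 1 < 4.
f(n) = Omega(n^(1+epsilon)) for some epsilon > 0, so Case 3 is the candidate.
Regularity: a*f(n/b) = 4*2*(n/4)^4 = (4/256)*2*n^4 <= c*f(n) with c = 4/256 < 1. Satisfied.
Case 3: T(n) = Theta(n^4).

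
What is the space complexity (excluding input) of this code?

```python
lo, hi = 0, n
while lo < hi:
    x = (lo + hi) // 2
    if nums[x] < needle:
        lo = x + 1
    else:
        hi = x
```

Space complexity: O(1).
Only a constant amount of auxiliary storage is used; nothing grows with n.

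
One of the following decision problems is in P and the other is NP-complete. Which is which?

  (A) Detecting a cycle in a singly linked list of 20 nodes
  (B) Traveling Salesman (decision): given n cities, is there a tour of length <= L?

(A) is P: Floyd's tortoise-and-hare runs in O(n) time, O(1) space.
(B) is NP-complete: reduces from Hamiltonian Cycle.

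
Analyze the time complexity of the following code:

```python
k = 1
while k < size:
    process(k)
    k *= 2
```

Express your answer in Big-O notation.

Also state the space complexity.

Time complexity: O(log n).
Space complexity: O(1).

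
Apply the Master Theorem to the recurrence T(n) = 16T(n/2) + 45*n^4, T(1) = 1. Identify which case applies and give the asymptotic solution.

a=16, b=2, f(n)=45*n^4.
log_2(16) = 4, so n^(log_b(a)) = n^4.
f(n) = Theta(n^4), so Case 2 applies.
T(n) = Theta(n^4 log n).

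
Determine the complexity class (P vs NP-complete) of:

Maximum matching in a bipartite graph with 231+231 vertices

This problem is in P: Hopcroft-Karp runs in O(E sqrt(V)).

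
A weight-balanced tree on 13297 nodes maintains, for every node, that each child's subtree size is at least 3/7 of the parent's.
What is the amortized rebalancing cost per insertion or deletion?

With balance ratio 3/7, tree height is O(log_{7/3}(13297)) = O(log n). A rebalance at a node of size s costs O(s) but requires Omega(s) updates in that subtree to retrigger. Summed over the O(log n) ancestors of the touched leaf, amortized rebalancing is O(log n).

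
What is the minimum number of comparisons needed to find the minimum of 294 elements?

Finding the minimum requires 293 comparisons, identical reasoning to finding the maximum. Each comparison eliminates one candidate.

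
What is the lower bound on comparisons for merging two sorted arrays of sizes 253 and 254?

Adversary argument: with sizes 253 and 254 (differing by at most 1), interleave the two arrays so that every consecutive pair in the output comes from different inputs. Then each of the 506 adjacent output pairs must be directly compared, or the algorithm cannot determine their relative order. So 506 comparisons are necessary; standard merge achieves this.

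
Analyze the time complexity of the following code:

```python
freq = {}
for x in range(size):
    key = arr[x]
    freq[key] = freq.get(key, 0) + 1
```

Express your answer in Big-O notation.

Time complexity: O(n).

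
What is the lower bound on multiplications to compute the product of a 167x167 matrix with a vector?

A 167x167 matrix-vector product has 167 inner products of length 167. Output depends on all 167^2 = 27889 matrix entries. At least 27889 multiplications needed.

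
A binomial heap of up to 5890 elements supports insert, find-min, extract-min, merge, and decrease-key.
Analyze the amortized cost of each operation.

A binomial heap with n <= 5890 elements has at most floor(log_2 5890) + 1 = 13 trees. Using potential Phi = number of trees: Insert adds one tree, but cascading merges reduce count -- amortized O(1). Find-min reads the cached minimum pointer: O(1). Extract-min creates O(log n) new trees: O(log n). Merge combines tree lists: O(log n). Decrease-key sifts the element up its tree of height <= log n: O(log n).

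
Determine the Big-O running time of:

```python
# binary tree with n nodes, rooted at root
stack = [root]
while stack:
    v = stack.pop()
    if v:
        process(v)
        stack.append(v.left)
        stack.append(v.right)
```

Time complexity: O(n).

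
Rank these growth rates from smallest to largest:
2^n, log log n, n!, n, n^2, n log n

Ordered by growth rate: log log n < n < n log n < n^2 < 2^n < n!.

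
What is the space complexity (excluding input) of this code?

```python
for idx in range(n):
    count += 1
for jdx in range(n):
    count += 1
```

Space complexity: O(1).
Only a constant amount of auxiliary storage is used; nothing grows with n.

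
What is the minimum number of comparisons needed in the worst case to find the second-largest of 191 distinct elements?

Lower bound: finding the max needs 191-1 comparisons. By the adversary weight-doubling argument, the max must personally win >= ceil(log_2(191)) = 8 comparisons; the 2nd-largest is among those 8 losers, needing 8-1 more comparisons. Total >= 191-1 + 8-1 = 197. A balanced knockout tournament achieves this.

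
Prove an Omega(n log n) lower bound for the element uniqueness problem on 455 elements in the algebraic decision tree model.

In the algebraic decision tree model, element uniqueness on 455 elements is equivalent to determining which cell of an arrangement of C(455,2) = 103285 hyperplanes x_i = x_j contains the input point. Ben-Or's theorem shows this requires Omega(n log n).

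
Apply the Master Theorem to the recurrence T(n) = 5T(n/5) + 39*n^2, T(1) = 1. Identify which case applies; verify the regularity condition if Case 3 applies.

a=5, b=5, f(n)=39*n^2.
log_5(5) = 1 < 2.
f(n) = Omega(n^(1+epsilon)) for some epsilon > 0, so Case 3 is the candidate.
Regularity: a*f(n/b) = 5*39*(n/5)^2 = (5/25)*39*n^2 <= c*f(n) with c = 5/25 < 1. Satisfied.
Case 3: T(n) = Theta(n^2).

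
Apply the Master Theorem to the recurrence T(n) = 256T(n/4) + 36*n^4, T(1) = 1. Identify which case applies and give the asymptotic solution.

a=256, b=4, f(n)=36*n^4.
log_4(256) = 4, so n^(log_b(a)) = n^4.
f(n) = Theta(n^4), so Case 2 applies.
T(n) = Theta(n^4 log n).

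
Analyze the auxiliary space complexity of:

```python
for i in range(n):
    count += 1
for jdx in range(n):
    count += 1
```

Space complexity: O(1).
Only a constant amount of auxiliary storage is used; nothing grows with n.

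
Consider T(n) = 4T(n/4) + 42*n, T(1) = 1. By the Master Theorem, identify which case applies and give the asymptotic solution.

a=4, b=4, f(n)=42*n.
log_4(4) = 1, so n^(log_b(a)) = n.
f(n) = Theta(n), so Case 2 applies.
T(n) = Theta(n log n).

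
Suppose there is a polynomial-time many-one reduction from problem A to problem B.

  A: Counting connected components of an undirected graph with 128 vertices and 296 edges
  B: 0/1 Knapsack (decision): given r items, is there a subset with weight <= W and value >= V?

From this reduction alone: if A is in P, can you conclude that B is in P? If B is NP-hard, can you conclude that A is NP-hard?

A poly-time reduction A <=_p B transfers tractability DOWN (B easy => A easy) and hardness UP (A hard => B hard), not the reverse.
From A in P, the reduction alone does NOT give B in P: any problem in P trivially reduces to SAT, yet SAT is not known to be in P.
From B NP-hard, the reduction alone does NOT give A NP-hard: again, easy problems reduce to hard ones.
(Here in fact A is P and B is NP-complete.)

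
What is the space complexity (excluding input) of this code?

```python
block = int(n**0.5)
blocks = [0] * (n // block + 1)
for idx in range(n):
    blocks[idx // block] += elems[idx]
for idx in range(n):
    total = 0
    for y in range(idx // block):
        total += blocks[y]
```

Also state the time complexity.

Space complexity: O(sqrt(n)).
Storage scales with sqrt(n).
Time complexity: O(n * sqrt(n)).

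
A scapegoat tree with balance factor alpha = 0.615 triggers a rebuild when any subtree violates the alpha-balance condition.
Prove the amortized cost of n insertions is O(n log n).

Define potential Phi = c * sum of |size(left(v)) - size(right(v))| over all nodes. An insertion at depth d costs O(d) = O(log n) and increases Phi by O(log n). When a rebuild of subtree of size s occurs, it costs O(s) but reduces Phi by Omega(s). With alpha = 0.615, between rebuilds Omega(s) insertions must occur. Amortized cost per insertion: O(log n).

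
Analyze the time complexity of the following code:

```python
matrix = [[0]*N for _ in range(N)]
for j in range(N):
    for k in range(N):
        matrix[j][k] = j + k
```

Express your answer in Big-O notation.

Time complexity: O(n^2).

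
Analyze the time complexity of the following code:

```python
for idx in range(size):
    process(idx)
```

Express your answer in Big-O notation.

Time complexity: O(n).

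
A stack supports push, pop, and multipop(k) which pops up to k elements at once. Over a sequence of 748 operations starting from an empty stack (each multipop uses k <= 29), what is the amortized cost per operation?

Each element is pushed exactly once and popped at most once (whether by pop or as part of a multipop). So the total number of individual pops over the whole sequence is at most the number of pushes, which is at most 748. Total work <= 2 * 748, hence O(1) amortized per operation.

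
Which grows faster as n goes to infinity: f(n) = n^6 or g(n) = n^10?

g(n) = n^10 grows faster: n^10/n^6 = n^4 -> infinity.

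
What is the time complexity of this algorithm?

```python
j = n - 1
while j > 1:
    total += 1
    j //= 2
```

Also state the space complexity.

Time complexity: O(log n).
Space complexity: O(1).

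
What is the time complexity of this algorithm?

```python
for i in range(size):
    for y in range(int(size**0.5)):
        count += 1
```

Time complexity: O(n * sqrt(n)).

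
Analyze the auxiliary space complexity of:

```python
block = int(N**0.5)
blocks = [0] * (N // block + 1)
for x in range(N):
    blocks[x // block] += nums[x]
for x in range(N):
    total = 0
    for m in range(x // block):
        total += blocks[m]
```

Space complexity: O(sqrt(n)).
Storage scales with sqrt(n).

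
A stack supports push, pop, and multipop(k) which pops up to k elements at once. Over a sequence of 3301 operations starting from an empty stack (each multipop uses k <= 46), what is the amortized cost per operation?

Each element is pushed exactly once and popped at most once (whether by pop or as part of a multipop). So the total number of individual pops over the whole sequence is at most the number of pushes, which is at most 3301. Total work <= 2 * 3301, hence O(1) amortized per operation.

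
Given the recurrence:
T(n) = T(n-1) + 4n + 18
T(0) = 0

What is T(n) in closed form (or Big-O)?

Dominant term in sum is 4*sum(i, i=1..n) = 4*n*(n+1)/2 = O(n^2).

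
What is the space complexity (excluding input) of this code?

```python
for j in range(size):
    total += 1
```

Space complexity: O(1).
Only a constant amount of auxiliary storage is used; nothing grows with n.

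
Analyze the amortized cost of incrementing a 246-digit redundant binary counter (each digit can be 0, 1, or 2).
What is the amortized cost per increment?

A redundant counter on 246 digits allows digit values 0, 1, 2. Increment adds 1 to the least significant digit and carries any 2 to a 0 plus +1 on the next digit. With potential Phi = (number of 2-digits), each increment does O(1) actual work plus a chain of carries, each of which decreases Phi by 1. Amortized O(1).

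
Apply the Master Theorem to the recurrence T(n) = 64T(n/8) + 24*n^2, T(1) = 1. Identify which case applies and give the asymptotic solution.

a=64, b=8, f(n)=24*n^2.
log_8(64) = 2, so n^(log_b(a)) = n^2.
f(n) = Theta(n^2), so Case 2 applies.
T(n) = Theta(n^2 log n).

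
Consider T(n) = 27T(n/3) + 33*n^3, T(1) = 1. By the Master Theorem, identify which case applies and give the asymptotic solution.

a=27, b=3, f(n)=33*n^3.
log_3(27) = 3, so n^(log_b(a)) = n^3.
f(n) = Theta(n^3), so Case 2 applies.
T(n) = Theta(n^3 log n).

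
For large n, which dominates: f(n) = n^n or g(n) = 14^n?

f(n) = n^n grows faster: n^n / 14^n = (n/14)^n -> infinity once n > 14.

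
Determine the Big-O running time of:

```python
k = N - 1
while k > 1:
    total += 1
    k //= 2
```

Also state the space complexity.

Time complexity: O(log n).
Space complexity: O(1).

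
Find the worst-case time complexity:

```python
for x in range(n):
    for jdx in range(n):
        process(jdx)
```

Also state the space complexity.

Time complexity: O(n^2).
Space complexity: O(1).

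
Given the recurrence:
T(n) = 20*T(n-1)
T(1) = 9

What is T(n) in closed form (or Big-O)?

Each step multiplies by 20. T(n) = T(1)*20^(n-1) = 9*20^(n-1).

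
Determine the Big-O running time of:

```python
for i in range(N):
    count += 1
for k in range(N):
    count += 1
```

Time complexity: O(n).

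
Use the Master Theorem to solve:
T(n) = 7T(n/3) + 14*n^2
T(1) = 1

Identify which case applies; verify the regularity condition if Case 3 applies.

a=7, b=3, f(n)=14*n^2.
log_3(7) = 1.771 < 2.
f(n) = Omega(n^(1.771+epsilon)) for some epsilon > 0, so Case 3 is the candidate.
Regularity: a*f(n/b) = 7*14*(n/3)^2 = (7/9)*14*n^2 <= c*f(n) with c = 7/9 < 1. Satisfied.
Case 3: T(n) = Theta(n^2).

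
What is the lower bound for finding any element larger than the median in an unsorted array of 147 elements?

To find an element larger than the median of 147 elements, we must see Omega(n) elements. Without seeing enough elements, an adversary can make any unseen element the median.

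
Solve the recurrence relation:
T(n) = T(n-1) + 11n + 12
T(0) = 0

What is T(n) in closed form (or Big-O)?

Dominant term in sum is 11*sum(i, i=1..n) = 11*n*(n+1)/2 = O(n^2).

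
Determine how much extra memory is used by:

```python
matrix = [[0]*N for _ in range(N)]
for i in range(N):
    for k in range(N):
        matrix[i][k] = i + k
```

Space complexity: O(n^2).
A 2D structure of size n x n is allocated.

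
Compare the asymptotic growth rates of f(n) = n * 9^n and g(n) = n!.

g(n) = n! grows faster: by Stirling n! ~ (n/e)^n sqrt(2*pi*n); (n/e)^n eventually dominates n * 9^n.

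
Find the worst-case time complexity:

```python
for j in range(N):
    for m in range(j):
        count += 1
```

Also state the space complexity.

Time complexity: O(n^2).
Space complexity: O(1).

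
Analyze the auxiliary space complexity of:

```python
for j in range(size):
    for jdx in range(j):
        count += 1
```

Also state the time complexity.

Space complexity: O(1).
Only a constant amount of auxiliary storage is used; nothing grows with n.
Time complexity: O(n^2).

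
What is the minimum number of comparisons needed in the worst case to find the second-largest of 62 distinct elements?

Lower bound: finding the max needs 62-1 comparisons. By the adversary weight-doubling argument, the max must personally win >= ceil(log_2(62)) = 6 comparisons; the 2nd-largest is among those 6 losers, needing 6-1 more comparisons. Total >= 62-1 + 6-1 = 66. A balanced knockout tournament achieves this.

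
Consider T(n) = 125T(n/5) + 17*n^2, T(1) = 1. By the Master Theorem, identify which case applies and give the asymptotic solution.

a=125, b=5, f(n)=17*n^2.
log_5(125) = 3 > 2.
Since f(n) = O(n^2) is polynomially smaller than n^3, Case 1 applies.
T(n) = Theta(n^3).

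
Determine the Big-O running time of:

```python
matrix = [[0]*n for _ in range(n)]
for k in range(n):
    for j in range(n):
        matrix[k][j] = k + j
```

Time complexity: O(n^2).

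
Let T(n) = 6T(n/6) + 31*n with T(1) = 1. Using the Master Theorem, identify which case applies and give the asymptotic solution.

a=6, b=6, f(n)=31*n.
log_6(6) = 1, so n^(log_b(a)) = n.
f(n) = Theta(n), so Case 2 applies.
T(n) = Theta(n log n).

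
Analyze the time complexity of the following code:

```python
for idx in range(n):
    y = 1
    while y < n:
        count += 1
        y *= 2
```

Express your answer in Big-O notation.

Time complexity: O(n log n).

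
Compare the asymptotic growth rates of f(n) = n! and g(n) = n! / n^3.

f(n) = n! grows faster: the ratio n!/(n!/n^3) = n^3 -> infinity.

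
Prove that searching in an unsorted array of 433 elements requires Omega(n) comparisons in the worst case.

An adversary can always place the target in the last position checked. Until all 433 positions are examined, the target might be in any unchecked position. Therefore 433 comparisons are necessary.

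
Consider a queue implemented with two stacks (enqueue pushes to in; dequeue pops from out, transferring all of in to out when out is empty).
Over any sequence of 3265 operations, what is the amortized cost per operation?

Each element is pushed to in once, popped once, pushed to out once, and popped once: 4 unit operations over its lifetime. Over 3265 operations the total work is O(3265). Amortized O(1) per enqueue/dequeue.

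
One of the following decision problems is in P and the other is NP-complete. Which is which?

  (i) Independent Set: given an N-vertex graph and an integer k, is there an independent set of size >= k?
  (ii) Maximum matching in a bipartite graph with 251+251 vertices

(i) is NP-complete: complement of Clique (with k part of the input).
(ii) is P: Hopcroft-Karp runs in O(E sqrt(V)).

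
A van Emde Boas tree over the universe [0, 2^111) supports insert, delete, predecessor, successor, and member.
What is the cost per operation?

vEB recursively partitions [0, 2596148429267413814265248164610048) into sqrt(u) clusters of size sqrt(u). Each operation recurses into either one cluster or the summary, never both: T(u) = T(sqrt(u)) + O(1) => T(u) = O(log log u) = O(log 111). This is worst-case, not just amortized.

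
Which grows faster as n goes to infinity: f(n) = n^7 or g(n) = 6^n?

g(n) = 6^n grows faster: any exponential with base > 1 dominates every polynomial.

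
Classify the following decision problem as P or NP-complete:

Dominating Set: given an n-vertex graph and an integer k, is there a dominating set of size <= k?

This problem is NP-complete: reduces from Set Cover (with k part of the input).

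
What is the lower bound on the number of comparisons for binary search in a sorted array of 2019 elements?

With 2019 possible positions, we need at least ceil(log_2(2019)) = 11 comparisons. Each comparison splits the remaining candidates by at most half.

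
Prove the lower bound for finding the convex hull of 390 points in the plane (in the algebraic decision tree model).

Reduction from sorting: given 390 numbers x_1,...,x_{390}, map x_i to the point (x_i, x_i^2) on the parabola y = x^2. All points are on the convex hull, and walking the hull gives them in sorted x-order. Since sorting requires Omega(n log n), so does planar convex hull.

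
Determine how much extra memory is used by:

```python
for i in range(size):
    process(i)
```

Space complexity: O(1).
Only a constant amount of auxiliary storage is used; nothing grows with n.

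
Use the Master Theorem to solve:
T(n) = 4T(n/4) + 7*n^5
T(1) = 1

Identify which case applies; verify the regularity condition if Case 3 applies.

a=4, b=4, f(n)=7*n^5.
log_4(4) = 1 < 5.
f(n) = Omega(n^(1+epsilon)) for some epsilon > 0, so Case 3 is the candidate.
Regularity: a*f(n/b) = 4*7*(n/4)^5 = (4/1024)*7*n^5 <= c*f(n) with c = 4/1024 < 1. Satisfied.
Case 3: T(n) = Theta(n^5).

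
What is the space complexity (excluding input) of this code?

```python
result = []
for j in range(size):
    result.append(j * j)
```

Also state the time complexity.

Space complexity: O(n).
Auxiliary storage grows linearly with the input size n in the worst case.
Time complexity: O(n).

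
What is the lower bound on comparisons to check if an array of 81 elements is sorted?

To verify 81 elements are sorted, we must compare each consecutive pair. Skipping any pair allows an adversary to swap them. Therefore 80 comparisons are necessary and sufficient.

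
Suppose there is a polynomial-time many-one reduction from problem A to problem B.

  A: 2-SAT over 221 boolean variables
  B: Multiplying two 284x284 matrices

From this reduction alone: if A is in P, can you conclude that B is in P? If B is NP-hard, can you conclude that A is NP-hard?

A poly-time reduction A <=_p B transfers tractability DOWN (B easy => A easy) and hardness UP (A hard => B hard), not the reverse.
From A in P, the reduction alone does NOT give B in P: any problem in P trivially reduces to SAT, yet SAT is not known to be in P.
From B NP-hard, the reduction alone does NOT give A NP-hard: again, easy problems reduce to hard ones.
(Here in fact A is P and B is P.)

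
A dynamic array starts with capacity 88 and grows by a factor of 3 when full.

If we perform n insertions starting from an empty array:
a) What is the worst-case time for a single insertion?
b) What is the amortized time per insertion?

(a) Worst-case single insertion: O(n) -- when the array is full at capacity c, the resize copies all c elements, and c can be Theta(n).
(b) Resizes happen at sizes 88, 264, 792, ... Total copy cost for n insertions: 88 + 264 + ... = O(n) (geometric series with ratio 1/3). Amortized cost per insertion: O(n)/n = O(1).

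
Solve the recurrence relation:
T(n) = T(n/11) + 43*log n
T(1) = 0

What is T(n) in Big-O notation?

Each of the log_11(n) levels adds O(log n). T(n) = O(log^2 n).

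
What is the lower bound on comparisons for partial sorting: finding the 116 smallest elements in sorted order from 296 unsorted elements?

Finding 116 smallest of 296 in sorted order: Omega(296) to identify the 116 smallest, plus Omega(116 log 116) to sort them. Total: Omega(n + k log k).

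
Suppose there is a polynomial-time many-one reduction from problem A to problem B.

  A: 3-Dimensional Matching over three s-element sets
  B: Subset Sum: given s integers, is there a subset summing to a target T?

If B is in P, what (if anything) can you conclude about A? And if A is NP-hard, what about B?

A poly-time reduction A <=_p B means any A-instance can be transformed to a B-instance in poly time.
If B is in P: compose the reduction with B's poly-time algorithm to solve A in poly time, so A is in P.
If A is NP-hard: every NP problem reduces to A, which reduces to B; composing reductions, every NP problem reduces to B, so B is NP-hard.
(Here in fact A is NP-complete and B is NP-complete.)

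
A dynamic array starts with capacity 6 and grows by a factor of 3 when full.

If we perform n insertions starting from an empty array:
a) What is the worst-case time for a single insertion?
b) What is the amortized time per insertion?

(a) Worst-case single insertion: O(n) -- when the array is full at capacity c, the resize copies all c elements, and c can be Theta(n).
(b) Resizes happen at sizes 6, 18, 54, ... Total copy cost for n insertions: 6 + 18 + ... = O(n) (geometric series with ratio 1/3). Amortized cost per insertion: O(n)/n = O(1).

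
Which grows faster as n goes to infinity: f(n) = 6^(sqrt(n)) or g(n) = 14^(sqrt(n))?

g(n) = 14^(sqrt(n)) grows faster: ratio is (14/6)^(sqrt(n)) -> infinity since 14/6 > 1.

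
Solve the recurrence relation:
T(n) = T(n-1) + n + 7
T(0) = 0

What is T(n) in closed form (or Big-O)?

Dominant term in sum is 1*sum(i, i=1..n) = 1*n*(n+1)/2 = O(n^2).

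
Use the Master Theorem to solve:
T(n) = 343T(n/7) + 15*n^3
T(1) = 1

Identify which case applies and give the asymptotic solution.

a=343, b=7, f(n)=15*n^3.
log_7(343) = 3, so n^(log_b(a)) = n^3.
f(n) = Theta(n^3), so Case 2 applies.
T(n) = Theta(n^3 log n).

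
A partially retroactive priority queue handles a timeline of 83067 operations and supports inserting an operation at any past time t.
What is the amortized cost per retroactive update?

Partially retroactive priority queues (Demaine-Iacono-Langerman) allow updates at past times with queries only at the present. With a balanced BST over the m = 83067 timeline events tracking bridges, each retroactive insert or delete is O(log m) amortized.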